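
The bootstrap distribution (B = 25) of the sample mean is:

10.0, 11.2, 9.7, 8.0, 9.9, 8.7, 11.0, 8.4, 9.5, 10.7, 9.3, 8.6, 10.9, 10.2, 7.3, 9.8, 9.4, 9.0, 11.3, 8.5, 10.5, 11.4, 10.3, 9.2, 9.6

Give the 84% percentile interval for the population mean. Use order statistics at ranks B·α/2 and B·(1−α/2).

(8.0, 11.2)

Sorted replicates: 7.3, 8.0, 8.4, 8.5, 8.6, 8.7, 9.0, 9.2, 9.3, 9.4, 9.5, 9.6, 9.7, 9.8, 9.9, 10.0, 10.2, 10.3, 10.5, 10.7, 10.9, 11.0, 11.2, 11.3, 11.4
α = 0.16; lower rank = 25 × 0.080 = 2; upper rank = 25 × 0.920 = 23.
The 2nd smallest replicate is 8.0; the 23rd is 11.2.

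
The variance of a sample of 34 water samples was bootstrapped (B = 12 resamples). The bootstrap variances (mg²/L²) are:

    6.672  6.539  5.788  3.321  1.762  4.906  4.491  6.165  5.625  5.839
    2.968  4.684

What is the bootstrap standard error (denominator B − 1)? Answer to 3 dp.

SE* = 1.535

Bootstrap SE is the standard deviation of the 12 replicate variances.
Mean of replicates: (6.672 + 6.539 + 5.788 + 3.321 + 1.762 + 4.906 + 4.491 + 6.165 + 5.625 + 5.839 + 2.968 + 4.684) / 12 = 58.7600 / 12 = 4.8967
Sum of squared deviations: (+1.7753)² + (+1.6423)² + (+0.8913)² + (−1.5757)² + (−3.1347)² + (+0.0093)² + (−0.4057)² + (+1.2683)² + (+0.7283)² + (+0.9423)² + (−1.9287)² + (−0.2127)² = 25.9092
Variance = 25.9092 / 11 = 2.3554
SE* = √2.3554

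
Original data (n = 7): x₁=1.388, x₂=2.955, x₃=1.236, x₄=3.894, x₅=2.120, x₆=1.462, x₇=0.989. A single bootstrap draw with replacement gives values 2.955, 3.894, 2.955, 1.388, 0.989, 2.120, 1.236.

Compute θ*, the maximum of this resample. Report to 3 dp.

θ* = 3.894

Maximum = 3.894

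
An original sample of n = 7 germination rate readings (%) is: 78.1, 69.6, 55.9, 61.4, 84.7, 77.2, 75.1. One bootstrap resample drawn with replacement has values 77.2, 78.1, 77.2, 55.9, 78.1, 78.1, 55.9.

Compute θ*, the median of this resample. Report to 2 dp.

Sorted: 55.9, 55.9, 77.2, 77.2, 78.1, 78.1, 78.1
Median = middle value = 77.20

θ* = 77.20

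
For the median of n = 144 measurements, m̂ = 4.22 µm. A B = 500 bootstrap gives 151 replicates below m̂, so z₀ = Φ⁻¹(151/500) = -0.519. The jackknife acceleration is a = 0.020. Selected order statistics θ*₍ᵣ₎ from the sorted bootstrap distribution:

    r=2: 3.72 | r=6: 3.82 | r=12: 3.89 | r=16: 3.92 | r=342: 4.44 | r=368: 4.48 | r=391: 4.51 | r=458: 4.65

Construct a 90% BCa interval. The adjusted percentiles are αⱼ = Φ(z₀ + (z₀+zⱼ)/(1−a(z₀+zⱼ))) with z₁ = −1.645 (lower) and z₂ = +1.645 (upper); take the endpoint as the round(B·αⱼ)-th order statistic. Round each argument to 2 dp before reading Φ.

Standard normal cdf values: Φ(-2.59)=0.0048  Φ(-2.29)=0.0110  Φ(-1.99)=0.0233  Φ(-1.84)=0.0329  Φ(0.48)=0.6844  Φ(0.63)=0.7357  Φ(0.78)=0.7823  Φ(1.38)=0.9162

Lower: z₀ + z₁ = -0.519 + (-1.645) = -2.164; 1 − a(z₀+z₁) = 1 − (0.020)(-2.164) = 1.0433; argument = -0.519 + (-2.164)/1.0433 = -2.5932 → -2.59.
α₁ = Φ(-2.59) = 0.0048; rank = round(500 × 0.0048) = 2; θ*₍2₎ = 3.72.
Upper: z₀ + z₂ = 1.126; 1 − a(z₀+z₂) = 0.9775; argument = 0.6329 → 0.63; α₂ = 0.7357; rank = 368; θ*₍368₎ = 4.48.

(3.72, 4.48)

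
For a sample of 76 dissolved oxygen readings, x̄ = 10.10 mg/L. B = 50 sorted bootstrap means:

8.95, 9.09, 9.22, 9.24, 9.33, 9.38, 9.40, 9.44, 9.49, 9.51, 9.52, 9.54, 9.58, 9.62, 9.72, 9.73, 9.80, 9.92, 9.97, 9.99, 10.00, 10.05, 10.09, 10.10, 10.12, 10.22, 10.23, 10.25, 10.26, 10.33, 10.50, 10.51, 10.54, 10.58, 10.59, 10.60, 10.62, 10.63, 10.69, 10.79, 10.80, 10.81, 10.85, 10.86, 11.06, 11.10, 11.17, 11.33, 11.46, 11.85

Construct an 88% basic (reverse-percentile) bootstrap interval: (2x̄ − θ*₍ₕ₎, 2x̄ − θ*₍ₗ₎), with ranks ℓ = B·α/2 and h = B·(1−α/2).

Percentile endpoints at ranks 3 and 47: θ*₍3₎ = 9.22, θ*₍47₎ = 11.17.
Basic interval reflects these around x̄:
  lower = 2 × 10.10 − 11.17 = 9.03
  upper = 2 × 10.10 − 9.22 = 10.98

(9.03, 10.98)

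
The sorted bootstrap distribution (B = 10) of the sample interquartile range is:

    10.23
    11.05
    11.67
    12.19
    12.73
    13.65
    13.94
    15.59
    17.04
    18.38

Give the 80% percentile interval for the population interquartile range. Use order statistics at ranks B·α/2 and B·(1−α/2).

α = 0.20; lower rank = 10 × 0.100 = 1; upper rank = 10 × 0.900 = 9.
The 1st smallest replicate is 10.23; the 9th is 17.04.

(10.23, 17.04)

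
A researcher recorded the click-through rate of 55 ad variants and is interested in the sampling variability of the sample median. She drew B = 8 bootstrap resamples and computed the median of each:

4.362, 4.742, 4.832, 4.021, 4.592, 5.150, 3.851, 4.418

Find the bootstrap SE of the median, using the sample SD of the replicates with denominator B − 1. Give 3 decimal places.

Bootstrap SE is the standard deviation of the 8 replicate medians.
Mean of replicates: (4.362 + 4.742 + 4.832 + 4.021 + 4.592 + 5.150 + 3.851 + 4.418) / 8 = 35.9680 / 8 = 4.4960
Sum of squared deviations: (−0.1340)² + (+0.2460)² + (+0.3360)² + (−0.4750)² + (+0.0960)² + (+0.6540)² + (−0.6450)² + (−0.0780)² = 1.2760
Variance = 1.2760 / 7 = 0.1823
SE* = √0.1823

SE* = 0.427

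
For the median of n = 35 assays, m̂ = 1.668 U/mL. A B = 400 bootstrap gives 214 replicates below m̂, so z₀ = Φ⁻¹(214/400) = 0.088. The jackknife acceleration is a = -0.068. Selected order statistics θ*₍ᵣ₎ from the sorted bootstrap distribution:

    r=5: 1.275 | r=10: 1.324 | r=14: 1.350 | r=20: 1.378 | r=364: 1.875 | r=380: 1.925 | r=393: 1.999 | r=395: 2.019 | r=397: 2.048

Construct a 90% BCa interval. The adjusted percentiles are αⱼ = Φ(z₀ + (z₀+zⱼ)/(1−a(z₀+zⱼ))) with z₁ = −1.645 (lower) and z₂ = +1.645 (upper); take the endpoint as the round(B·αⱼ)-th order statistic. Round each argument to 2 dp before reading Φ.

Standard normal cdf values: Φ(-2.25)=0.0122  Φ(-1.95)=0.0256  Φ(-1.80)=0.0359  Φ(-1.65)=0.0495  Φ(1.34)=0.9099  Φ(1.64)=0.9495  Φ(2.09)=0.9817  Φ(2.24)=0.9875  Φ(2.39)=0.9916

Lower: z₀ + z₁ = 0.088 + (-1.645) = -1.557; 1 − a(z₀+z₁) = 1 − (-0.068)(-1.557) = 0.8941; argument = 0.088 + (-1.557)/0.8941 = -1.6534 → -1.65.
α₁ = Φ(-1.65) = 0.0495; rank = round(400 × 0.0495) = 20; θ*₍20₎ = 1.378.
Upper: z₀ + z₂ = 1.733; 1 − a(z₀+z₂) = 1.1178; argument = 1.6383 → 1.64; α₂ = 0.9495; rank = 380; θ*₍380₎ = 1.925.

(1.378, 1.925)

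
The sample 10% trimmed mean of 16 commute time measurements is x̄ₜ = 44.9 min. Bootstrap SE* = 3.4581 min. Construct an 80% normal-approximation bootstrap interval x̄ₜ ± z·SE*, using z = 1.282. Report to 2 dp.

Margin = 1.282 × 3.4581 = 4.433
Interval: 44.9 ± 4.433

(40.47, 49.33)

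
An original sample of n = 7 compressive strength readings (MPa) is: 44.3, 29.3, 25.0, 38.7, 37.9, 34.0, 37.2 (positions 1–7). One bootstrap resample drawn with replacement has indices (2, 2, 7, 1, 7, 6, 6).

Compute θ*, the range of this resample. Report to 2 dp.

Resample values: 29.3, 29.3, 37.2, 44.3, 37.2, 34.0, 34.0.
Range = 44.3 − 29.3 = 15.00

θ* = 15.00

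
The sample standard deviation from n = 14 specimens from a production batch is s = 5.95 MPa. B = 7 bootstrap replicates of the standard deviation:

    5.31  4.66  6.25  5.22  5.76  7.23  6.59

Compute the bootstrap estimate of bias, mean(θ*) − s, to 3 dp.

mean(θ*) = (5.31 + 4.66 + 6.25 + 5.22 + 5.76 + 7.23 + 6.59) / 7 = 5.8600
bias = 5.8600 − 5.95

bias = −0.090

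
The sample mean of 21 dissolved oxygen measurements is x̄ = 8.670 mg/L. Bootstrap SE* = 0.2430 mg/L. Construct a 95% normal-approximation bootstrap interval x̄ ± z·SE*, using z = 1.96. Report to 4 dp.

Margin = 1.96 × 0.2430 = 0.47628
Interval: 8.670 ± 0.47628

(8.1937, 9.1463)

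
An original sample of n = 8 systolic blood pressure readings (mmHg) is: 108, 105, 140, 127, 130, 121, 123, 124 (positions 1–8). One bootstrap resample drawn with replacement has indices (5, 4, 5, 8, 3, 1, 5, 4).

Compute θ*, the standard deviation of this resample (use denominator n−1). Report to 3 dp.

Resample values: 130, 127, 130, 124, 140, 108, 130, 127.
Mean = 127.0000; sum of squared deviations = 566.0000
s² = 566.0000 / 7 = 80.8571
s = √80.8571 = 8.992

θ* = 8.992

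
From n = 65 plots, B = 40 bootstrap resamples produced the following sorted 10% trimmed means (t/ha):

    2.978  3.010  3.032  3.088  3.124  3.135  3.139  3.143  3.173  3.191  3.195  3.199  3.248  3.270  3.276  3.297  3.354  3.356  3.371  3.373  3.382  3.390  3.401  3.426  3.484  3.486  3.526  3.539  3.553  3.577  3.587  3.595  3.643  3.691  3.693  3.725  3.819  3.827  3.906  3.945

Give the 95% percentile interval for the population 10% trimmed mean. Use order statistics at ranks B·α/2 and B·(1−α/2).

α = 0.05; lower rank = 40 × 0.025 = 1; upper rank = 40 × 0.975 = 39.
The 1st smallest replicate is 2.978; the 39th is 3.906.

(2.978, 3.906)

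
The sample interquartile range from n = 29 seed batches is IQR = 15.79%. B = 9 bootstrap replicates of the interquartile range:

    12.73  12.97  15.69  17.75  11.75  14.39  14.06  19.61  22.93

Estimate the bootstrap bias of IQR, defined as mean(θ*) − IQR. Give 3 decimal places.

bias = −0.026

mean(θ*) = (12.73 + 12.97 + 15.69 + 17.75 + 11.75 + 14.39 + 14.06 + 19.61 + 22.93) / 9 = 15.7644
bias = 15.7644 − 15.79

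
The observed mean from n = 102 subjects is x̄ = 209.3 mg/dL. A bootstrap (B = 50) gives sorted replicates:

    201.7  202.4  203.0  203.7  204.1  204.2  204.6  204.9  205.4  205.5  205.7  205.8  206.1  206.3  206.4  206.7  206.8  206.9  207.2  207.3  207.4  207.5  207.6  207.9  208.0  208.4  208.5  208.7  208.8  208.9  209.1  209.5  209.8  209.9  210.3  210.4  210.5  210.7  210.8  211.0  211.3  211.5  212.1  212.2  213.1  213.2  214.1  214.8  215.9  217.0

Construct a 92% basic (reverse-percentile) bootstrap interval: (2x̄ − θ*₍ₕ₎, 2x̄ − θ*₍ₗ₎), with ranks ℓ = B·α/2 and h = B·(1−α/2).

(203.8, 216.2)

Percentile endpoints at ranks 2 and 48: θ*₍2₎ = 202.4, θ*₍48₎ = 214.8.
Basic interval reflects these around x̄:
  lower = 2 × 209.3 − 214.8 = 203.8
  upper = 2 × 209.3 − 202.4 = 216.2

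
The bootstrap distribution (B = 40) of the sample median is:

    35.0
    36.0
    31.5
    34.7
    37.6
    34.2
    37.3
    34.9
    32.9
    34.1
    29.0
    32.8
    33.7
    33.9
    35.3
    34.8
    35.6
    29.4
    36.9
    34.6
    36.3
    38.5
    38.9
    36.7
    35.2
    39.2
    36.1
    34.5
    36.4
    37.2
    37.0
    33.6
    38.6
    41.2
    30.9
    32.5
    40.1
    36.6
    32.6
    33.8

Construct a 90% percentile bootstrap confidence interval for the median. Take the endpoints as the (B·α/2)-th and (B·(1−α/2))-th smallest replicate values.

(29.4, 39.2)

Sorted replicates: 29.0, 29.4, 30.9, 31.5, 32.5, 32.6, 32.8, 32.9, 33.6, 33.7, 33.8, 33.9, 34.1, 34.2, 34.5, 34.6, 34.7, 34.8, 34.9, 35.0, 35.2, 35.3, 35.6, 36.0, 36.1, 36.3, 36.4, 36.6, 36.7, 36.9, 37.0, 37.2, 37.3, 37.6, 38.5, 38.6, 38.9, 39.2, 40.1, 41.2
α = 0.10; lower rank = 40 × 0.050 = 2; upper rank = 40 × 0.950 = 38.
The 2nd smallest replicate is 29.4; the 38th is 39.2.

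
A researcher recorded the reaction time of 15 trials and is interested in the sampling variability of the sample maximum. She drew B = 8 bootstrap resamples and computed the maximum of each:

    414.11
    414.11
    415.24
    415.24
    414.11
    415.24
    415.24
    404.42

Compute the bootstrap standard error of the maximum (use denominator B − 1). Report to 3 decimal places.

SE* = 3.697

Bootstrap SE is the standard deviation of the 8 replicate maximums.
Mean of replicates: (414.11 + 414.11 + 415.24 + 415.24 + 414.11 + 415.24 + 415.24 + 404.42) / 8 = 3307.7100 / 8 = 413.4638
Sum of squared deviations: (+0.6463)² + (+0.6463)² + (+1.7763)² + (+1.7763)² + (+0.6463)² + (+1.7763)² + (+1.7763)² + (−9.0437)² = 95.6626
Variance = 95.6626 / 7 = 13.6661
SE* = √13.6661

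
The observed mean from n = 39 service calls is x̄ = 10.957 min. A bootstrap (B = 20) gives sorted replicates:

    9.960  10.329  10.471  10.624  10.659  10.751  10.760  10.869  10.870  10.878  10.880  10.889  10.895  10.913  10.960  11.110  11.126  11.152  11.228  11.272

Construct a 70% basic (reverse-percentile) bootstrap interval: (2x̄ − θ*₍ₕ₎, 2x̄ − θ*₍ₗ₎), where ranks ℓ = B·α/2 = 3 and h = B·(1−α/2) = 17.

Percentile endpoints at ranks 3 and 17: θ*₍3₎ = 10.471, θ*₍17₎ = 11.126.
Basic interval reflects these around x̄:
  lower = 2 × 10.957 − 11.126 = 10.788
  upper = 2 × 10.957 − 10.471 = 11.443

(10.788, 11.443)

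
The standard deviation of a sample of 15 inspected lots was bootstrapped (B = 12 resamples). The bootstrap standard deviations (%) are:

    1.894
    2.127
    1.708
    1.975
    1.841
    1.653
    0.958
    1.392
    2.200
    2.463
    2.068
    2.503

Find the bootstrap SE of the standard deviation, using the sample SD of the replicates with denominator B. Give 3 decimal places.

Bootstrap SE is the standard deviation of the 12 replicate standard deviations.
Mean of replicates: (1.894 + 2.127 + 1.708 + 1.975 + 1.841 + 1.653 + 0.958 + 1.392 + 2.200 + 2.463 + 2.068 + 2.503) / 12 = 22.7820 / 12 = 1.8985
Sum of squared deviations: (−0.0045)² + (+0.2285)² + (−0.1905)² + (+0.0765)² + (−0.0575)² + (−0.2455)² + (−0.9405)² + (−0.5065)² + (+0.3015)² + (+0.5645)² + (+0.1695)² + (+0.6045)² = 2.1027
Variance = 2.1027 / 12 = 0.1752
SE* = √0.1752

SE* = 0.419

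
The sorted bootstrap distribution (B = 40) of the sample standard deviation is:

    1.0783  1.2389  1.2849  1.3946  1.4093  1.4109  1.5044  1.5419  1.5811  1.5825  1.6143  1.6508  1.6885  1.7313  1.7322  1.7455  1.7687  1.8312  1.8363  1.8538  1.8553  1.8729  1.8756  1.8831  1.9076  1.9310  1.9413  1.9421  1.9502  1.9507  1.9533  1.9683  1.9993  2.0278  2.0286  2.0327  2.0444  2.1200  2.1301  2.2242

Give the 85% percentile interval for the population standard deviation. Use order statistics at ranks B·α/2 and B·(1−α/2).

α = 0.15; lower rank = 40 × 0.075 = 3; upper rank = 40 × 0.925 = 37.
The 3rd smallest replicate is 1.2849; the 37th is 2.0444.

(1.2849, 2.0444)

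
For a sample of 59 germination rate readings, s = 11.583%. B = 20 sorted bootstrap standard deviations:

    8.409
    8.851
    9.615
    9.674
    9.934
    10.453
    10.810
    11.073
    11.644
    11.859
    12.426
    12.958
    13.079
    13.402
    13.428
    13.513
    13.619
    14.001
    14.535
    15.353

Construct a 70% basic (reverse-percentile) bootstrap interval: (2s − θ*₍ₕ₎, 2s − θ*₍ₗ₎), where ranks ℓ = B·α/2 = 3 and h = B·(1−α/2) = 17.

(9.547, 13.551)

Percentile endpoints at ranks 3 and 17: θ*₍3₎ = 9.615, θ*₍17₎ = 13.619.
Basic interval reflects these around s:
  lower = 2 × 11.583 − 13.619 = 9.547
  upper = 2 × 11.583 − 9.615 = 13.551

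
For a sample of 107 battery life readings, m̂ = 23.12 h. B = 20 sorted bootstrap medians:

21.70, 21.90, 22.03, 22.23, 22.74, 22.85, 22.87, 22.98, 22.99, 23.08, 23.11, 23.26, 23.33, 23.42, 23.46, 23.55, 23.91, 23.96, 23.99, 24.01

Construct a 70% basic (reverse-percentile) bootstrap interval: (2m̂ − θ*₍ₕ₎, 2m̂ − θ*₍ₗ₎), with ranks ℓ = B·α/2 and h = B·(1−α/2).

(22.33, 24.21)

Percentile endpoints at ranks 3 and 17: θ*₍3₎ = 22.03, θ*₍17₎ = 23.91.
Basic interval reflects these around m̂:
  lower = 2 × 23.12 − 23.91 = 22.33
  upper = 2 × 23.12 − 22.03 = 24.21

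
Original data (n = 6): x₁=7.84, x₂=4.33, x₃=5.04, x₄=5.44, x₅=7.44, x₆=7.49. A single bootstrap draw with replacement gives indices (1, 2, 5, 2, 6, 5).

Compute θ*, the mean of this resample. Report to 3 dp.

Resample values: 7.84, 4.33, 7.44, 4.33, 7.49, 7.44.
Mean = (7.84 + 4.33 + 7.44 + 4.33 + 7.49 + 7.44) / 6 = 38.870 / 6 = 6.478

θ* = 6.478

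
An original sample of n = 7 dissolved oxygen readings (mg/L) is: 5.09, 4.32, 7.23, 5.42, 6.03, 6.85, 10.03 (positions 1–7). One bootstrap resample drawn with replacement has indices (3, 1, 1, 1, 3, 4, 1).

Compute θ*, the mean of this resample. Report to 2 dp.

Resample values: 7.23, 5.09, 5.09, 5.09, 7.23, 5.42, 5.09.
Mean = (7.23 + 5.09 + 5.09 + 5.09 + 7.23 + 5.42 + 5.09) / 7 = 40.240 / 7 = 5.75

θ* = 5.75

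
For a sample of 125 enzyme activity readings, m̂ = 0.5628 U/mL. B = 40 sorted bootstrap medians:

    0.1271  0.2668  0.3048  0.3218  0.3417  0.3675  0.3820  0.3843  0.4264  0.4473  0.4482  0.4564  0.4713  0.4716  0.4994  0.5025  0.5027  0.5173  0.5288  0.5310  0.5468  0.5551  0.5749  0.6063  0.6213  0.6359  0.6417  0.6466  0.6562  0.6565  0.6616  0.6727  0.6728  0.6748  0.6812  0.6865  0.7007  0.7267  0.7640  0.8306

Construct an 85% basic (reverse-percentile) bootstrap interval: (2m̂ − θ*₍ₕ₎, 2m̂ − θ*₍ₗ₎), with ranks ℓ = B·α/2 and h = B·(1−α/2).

(0.4249, 0.8208)

Percentile endpoints at ranks 3 and 37: θ*₍3₎ = 0.3048, θ*₍37₎ = 0.7007.
Basic interval reflects these around m̂:
  lower = 2 × 0.5628 − 0.7007 = 0.4249
  upper = 2 × 0.5628 − 0.3048 = 0.8208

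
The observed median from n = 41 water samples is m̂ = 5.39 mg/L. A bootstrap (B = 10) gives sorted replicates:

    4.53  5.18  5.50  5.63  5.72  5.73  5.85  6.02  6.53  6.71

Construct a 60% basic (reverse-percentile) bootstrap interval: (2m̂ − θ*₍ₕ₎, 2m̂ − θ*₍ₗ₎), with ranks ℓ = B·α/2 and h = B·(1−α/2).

Percentile endpoints at ranks 2 and 8: θ*₍2₎ = 5.18, θ*₍8₎ = 6.02.
Basic interval reflects these around m̂:
  lower = 2 × 5.39 − 6.02 = 4.76
  upper = 2 × 5.39 − 5.18 = 5.60

(4.76, 5.60)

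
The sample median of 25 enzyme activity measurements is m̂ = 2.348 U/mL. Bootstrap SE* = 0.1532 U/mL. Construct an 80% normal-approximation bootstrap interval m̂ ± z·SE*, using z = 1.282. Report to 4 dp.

(2.1516, 2.5444)

Margin = 1.282 × 0.1532 = 0.19640
Interval: 2.348 ± 0.19640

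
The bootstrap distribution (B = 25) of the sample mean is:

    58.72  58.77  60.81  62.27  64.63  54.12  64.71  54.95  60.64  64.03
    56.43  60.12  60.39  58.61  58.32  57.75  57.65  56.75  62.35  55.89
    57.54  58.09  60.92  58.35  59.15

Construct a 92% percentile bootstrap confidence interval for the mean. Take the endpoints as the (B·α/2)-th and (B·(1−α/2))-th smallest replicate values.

(54.12, 64.63)

Sorted replicates: 54.12, 54.95, 55.89, 56.43, 56.75, 57.54, 57.65, 57.75, 58.09, 58.32, 58.35, 58.61, 58.72, 58.77, 59.15, 60.12, 60.39, 60.64, 60.81, 60.92, 62.27, 62.35, 64.03, 64.63, 64.71
α = 0.08; lower rank = 25 × 0.040 = 1; upper rank = 25 × 0.960 = 24.
The 1st smallest replicate is 54.12; the 24th is 64.63.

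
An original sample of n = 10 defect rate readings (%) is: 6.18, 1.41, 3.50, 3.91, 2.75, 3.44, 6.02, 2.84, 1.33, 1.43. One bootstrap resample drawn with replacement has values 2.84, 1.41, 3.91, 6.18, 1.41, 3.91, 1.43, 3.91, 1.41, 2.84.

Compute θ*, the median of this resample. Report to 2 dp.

Sorted: 1.41, 1.41, 1.41, 1.43, 2.84, 2.84, 3.91, 3.91, 3.91, 6.18
Median = average of the two middle values = 2.84

θ* = 2.84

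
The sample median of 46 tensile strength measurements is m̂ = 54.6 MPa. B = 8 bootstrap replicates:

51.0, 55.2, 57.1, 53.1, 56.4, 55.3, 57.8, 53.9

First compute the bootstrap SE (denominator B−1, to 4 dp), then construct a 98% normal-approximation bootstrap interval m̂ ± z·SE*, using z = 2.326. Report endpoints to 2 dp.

Mean of replicates = 54.9750; sum of squared deviations = 35.1550; SE* = √(35.1550/7) = 2.2410
Margin = 2.326 × 2.2410 = 5.213
Interval: 54.6 ± 5.213

(49.39, 59.81)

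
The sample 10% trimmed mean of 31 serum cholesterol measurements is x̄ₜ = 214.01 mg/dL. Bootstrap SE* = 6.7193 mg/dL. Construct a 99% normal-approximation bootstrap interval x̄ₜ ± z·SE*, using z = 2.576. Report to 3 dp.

(196.701, 231.319)

Margin = 2.576 × 6.7193 = 17.3089
Interval: 214.01 ± 17.3089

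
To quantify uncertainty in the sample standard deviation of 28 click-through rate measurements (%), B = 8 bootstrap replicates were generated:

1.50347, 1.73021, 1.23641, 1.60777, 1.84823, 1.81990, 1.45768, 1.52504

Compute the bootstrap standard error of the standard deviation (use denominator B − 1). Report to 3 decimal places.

SE* = 0.205

Bootstrap SE is the standard deviation of the 8 replicate standard deviations.
Mean of replicates: (1.50347 + 1.73021 + 1.23641 + 1.60777 + 1.84823 + 1.81990 + 1.45768 + 1.52504) / 8 = 12.728710 / 8 = 1.591089
Sum of squared deviations: (−0.087619)² + (+0.139121)² + (−0.354679)² + (+0.016681)² + (+0.257141)² + (+0.228811)² + (−0.133409)² + (−0.066049)² = 0.293744
Variance = 0.293744 / 7 = 0.041963
SE* = √0.041963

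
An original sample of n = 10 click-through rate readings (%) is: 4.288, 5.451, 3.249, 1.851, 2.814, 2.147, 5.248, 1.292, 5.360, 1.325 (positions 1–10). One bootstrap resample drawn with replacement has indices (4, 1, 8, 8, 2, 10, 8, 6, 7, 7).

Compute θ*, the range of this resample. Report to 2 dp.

θ* = 4.16

Resample values: 1.851, 4.288, 1.292, 1.292, 5.451, 1.325, 1.292, 2.147, 5.248, 5.248.
Range = 5.451 − 1.292 = 4.16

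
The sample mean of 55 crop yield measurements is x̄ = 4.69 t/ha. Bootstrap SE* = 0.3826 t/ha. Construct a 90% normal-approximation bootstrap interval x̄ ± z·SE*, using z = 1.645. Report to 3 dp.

(4.061, 5.319)

Margin = 1.645 × 0.3826 = 0.6294
Interval: 4.69 ± 0.6294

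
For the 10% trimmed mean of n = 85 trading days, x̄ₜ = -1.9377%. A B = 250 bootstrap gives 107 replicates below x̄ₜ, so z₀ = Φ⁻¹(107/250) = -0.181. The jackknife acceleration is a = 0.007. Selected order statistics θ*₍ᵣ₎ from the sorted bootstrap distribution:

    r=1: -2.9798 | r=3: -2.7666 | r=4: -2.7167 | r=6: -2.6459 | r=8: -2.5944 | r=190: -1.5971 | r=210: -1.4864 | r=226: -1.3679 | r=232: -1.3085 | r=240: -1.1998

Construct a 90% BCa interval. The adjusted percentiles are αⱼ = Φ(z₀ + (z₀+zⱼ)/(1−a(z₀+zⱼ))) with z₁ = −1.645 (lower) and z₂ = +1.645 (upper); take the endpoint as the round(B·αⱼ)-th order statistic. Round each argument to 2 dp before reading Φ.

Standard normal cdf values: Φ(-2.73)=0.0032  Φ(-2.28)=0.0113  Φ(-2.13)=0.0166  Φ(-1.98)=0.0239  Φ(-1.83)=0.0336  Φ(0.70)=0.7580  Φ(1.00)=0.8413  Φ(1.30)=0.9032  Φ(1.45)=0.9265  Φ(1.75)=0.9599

Lower: z₀ + z₁ = -0.181 + (-1.645) = -1.826; 1 − a(z₀+z₁) = 1 − (0.007)(-1.826) = 1.0128; argument = -0.181 + (-1.826)/1.0128 = -1.9840 → -1.98.
α₁ = Φ(-1.98) = 0.0239; rank = round(250 × 0.0239) = 6; θ*₍6₎ = -2.6459.
Upper: z₀ + z₂ = 1.464; 1 − a(z₀+z₂) = 0.9898; argument = 1.2982 → 1.30; α₂ = 0.9032; rank = 226; θ*₍226₎ = -1.3679.

(-2.6459, -1.3679)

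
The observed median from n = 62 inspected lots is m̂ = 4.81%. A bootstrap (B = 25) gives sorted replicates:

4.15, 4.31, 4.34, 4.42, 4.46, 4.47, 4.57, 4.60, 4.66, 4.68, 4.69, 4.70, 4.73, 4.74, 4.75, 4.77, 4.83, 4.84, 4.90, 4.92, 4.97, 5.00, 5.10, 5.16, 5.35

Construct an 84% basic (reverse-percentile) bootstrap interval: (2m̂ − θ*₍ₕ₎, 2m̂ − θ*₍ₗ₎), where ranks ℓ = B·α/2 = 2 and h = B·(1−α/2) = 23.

Percentile endpoints at ranks 2 and 23: θ*₍2₎ = 4.31, θ*₍23₎ = 5.10.
Basic interval reflects these around m̂:
  lower = 2 × 4.81 − 5.10 = 4.52
  upper = 2 × 4.81 − 4.31 = 5.31

(4.52, 5.31)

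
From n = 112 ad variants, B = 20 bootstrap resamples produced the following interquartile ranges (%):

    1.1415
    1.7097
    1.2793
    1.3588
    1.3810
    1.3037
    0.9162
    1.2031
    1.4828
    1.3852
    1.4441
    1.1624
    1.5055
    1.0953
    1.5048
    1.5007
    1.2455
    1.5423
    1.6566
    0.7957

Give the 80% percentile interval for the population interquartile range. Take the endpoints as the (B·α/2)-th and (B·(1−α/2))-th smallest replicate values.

(0.9162, 1.5423)

Sorted replicates: 0.7957, 0.9162, 1.0953, 1.1415, 1.1624, 1.2031, 1.2455, 1.2793, 1.3037, 1.3588, 1.3810, 1.3852, 1.4441, 1.4828, 1.5007, 1.5048, 1.5055, 1.5423, 1.6566, 1.7097
α = 0.20; lower rank = 20 × 0.100 = 2; upper rank = 20 × 0.900 = 18.
The 2nd smallest replicate is 0.9162; the 18th is 1.5423.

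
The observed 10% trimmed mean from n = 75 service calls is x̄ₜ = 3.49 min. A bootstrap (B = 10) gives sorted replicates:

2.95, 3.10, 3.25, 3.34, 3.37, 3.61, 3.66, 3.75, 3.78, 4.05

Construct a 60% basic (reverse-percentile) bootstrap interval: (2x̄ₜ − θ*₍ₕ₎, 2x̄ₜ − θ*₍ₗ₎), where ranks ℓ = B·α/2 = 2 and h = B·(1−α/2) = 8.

Percentile endpoints at ranks 2 and 8: θ*₍2₎ = 3.10, θ*₍8₎ = 3.75.
Basic interval reflects these around x̄ₜ:
  lower = 2 × 3.49 − 3.75 = 3.23
  upper = 2 × 3.49 − 3.10 = 3.88

(3.23, 3.88)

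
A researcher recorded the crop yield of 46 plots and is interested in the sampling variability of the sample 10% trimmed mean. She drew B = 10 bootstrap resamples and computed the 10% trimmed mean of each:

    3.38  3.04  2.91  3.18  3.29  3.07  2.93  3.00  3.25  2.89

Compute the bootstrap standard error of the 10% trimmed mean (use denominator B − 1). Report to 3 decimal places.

Bootstrap SE is the standard deviation of the 10 replicate 10% trimmed means.
Mean of replicates: (3.38 + 3.04 + 2.91 + 3.18 + 3.29 + 3.07 + 2.93 + 3.00 + 3.25 + 2.89) / 10 = 30.9400 / 10 = 3.0940
Sum of squared deviations: (+0.2860)² + (−0.0540)² + (−0.1840)² + (+0.0860)² + (+0.1960)² + (−0.0240)² + (−0.1640)² + (−0.0940)² + (+0.1560)² + (−0.2040)² = 0.2666
Variance = 0.2666 / 9 = 0.0296
SE* = √0.0296

SE* = 0.172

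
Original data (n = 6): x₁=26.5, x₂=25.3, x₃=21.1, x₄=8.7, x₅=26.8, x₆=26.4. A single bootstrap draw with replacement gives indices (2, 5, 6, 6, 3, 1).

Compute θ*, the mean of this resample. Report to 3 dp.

Resample values: 25.3, 26.8, 26.4, 26.4, 21.1, 26.5.
Mean = (25.3 + 26.8 + 26.4 + 26.4 + 21.1 + 26.5) / 6 = 152.50 / 6 = 25.417

θ* = 25.417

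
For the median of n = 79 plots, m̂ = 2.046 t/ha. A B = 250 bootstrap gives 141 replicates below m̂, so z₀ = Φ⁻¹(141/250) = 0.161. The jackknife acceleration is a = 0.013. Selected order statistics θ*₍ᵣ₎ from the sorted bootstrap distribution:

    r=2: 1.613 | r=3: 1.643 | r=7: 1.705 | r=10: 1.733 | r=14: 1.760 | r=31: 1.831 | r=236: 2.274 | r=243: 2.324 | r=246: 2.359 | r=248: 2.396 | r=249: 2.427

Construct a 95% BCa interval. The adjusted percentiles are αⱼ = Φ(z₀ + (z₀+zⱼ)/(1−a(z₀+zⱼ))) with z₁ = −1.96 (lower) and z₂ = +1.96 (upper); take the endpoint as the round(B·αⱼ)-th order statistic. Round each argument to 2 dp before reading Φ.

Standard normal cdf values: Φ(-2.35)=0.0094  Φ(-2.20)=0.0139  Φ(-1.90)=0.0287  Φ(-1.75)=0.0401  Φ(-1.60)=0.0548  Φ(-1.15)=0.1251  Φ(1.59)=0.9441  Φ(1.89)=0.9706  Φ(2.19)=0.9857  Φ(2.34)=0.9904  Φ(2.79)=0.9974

(1.760, 2.396)

Lower: z₀ + z₁ = 0.161 + (-1.960) = -1.799; 1 − a(z₀+z₁) = 1 − (0.013)(-1.799) = 1.0234; argument = 0.161 + (-1.799)/1.0234 = -1.5969 → -1.60.
α₁ = Φ(-1.60) = 0.0548; rank = round(250 × 0.0548) = 14; θ*₍14₎ = 1.760.
Upper: z₀ + z₂ = 2.121; 1 − a(z₀+z₂) = 0.9724; argument = 2.3421 → 2.34; α₂ = 0.9904; rank = 248; θ*₍248₎ = 2.396.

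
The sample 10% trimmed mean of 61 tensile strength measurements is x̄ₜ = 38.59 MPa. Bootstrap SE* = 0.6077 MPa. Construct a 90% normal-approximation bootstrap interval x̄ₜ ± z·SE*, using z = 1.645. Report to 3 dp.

(37.590, 39.590)

Margin = 1.645 × 0.6077 = 0.9997
Interval: 38.59 ± 0.9997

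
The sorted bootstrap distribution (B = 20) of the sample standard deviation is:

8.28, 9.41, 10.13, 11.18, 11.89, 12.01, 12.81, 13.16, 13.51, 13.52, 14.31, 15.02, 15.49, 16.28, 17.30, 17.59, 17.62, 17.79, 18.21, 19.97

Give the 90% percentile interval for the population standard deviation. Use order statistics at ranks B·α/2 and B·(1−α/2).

α = 0.10; lower rank = 20 × 0.050 = 1; upper rank = 20 × 0.950 = 19.
The 1st smallest replicate is 8.28; the 19th is 18.21.

(8.28, 18.21)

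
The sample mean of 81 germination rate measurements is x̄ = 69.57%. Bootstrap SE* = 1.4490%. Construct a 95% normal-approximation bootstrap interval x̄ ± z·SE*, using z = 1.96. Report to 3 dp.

(66.730, 72.410)

Margin = 1.96 × 1.4490 = 2.8400
Interval: 69.57 ± 2.8400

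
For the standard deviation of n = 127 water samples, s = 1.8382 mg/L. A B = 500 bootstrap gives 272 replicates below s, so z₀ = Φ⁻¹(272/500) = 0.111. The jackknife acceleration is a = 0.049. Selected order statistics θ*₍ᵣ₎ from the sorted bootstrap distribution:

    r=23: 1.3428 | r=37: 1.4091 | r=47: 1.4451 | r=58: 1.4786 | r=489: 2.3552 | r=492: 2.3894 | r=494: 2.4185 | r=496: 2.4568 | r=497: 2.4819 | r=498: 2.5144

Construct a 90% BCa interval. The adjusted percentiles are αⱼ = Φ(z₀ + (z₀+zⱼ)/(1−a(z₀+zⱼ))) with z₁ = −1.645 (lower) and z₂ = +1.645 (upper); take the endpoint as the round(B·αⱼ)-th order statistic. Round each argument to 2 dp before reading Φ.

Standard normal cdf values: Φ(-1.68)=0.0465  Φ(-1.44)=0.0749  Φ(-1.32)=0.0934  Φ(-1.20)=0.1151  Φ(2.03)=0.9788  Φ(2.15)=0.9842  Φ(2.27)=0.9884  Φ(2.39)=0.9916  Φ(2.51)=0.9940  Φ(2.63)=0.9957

(1.4451, 2.3552)

Lower: z₀ + z₁ = 0.111 + (-1.645) = -1.534; 1 − a(z₀+z₁) = 1 − (0.049)(-1.534) = 1.0752; argument = 0.111 + (-1.534)/1.0752 = -1.3158 → -1.32.
α₁ = Φ(-1.32) = 0.0934; rank = round(500 × 0.0934) = 47; θ*₍47₎ = 1.4451.
Upper: z₀ + z₂ = 1.756; 1 − a(z₀+z₂) = 0.9140; argument = 2.0323 → 2.03; α₂ = 0.9788; rank = 489; θ*₍489₎ = 2.3552.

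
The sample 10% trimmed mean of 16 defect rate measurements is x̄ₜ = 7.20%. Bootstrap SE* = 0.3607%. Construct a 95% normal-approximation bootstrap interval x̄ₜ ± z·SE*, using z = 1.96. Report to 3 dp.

Margin = 1.96 × 0.3607 = 0.7070
Interval: 7.20 ± 0.7070

(6.493, 7.907)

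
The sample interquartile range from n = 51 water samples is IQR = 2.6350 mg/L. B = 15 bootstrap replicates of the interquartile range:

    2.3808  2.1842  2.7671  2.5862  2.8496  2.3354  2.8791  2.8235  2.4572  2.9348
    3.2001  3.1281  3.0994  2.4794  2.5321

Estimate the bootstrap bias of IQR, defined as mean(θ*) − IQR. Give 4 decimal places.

bias = +0.0741

mean(θ*) = (2.3808 + 2.1842 + 2.7671 + 2.5862 + 2.8496 + 2.3354 + 2.8791 + 2.8235 + 2.4572 + 2.9348 + 3.2001 + 3.1281 + 3.0994 + 2.4794 + 2.5321) / 15 = 2.70913
bias = 2.70913 − 2.6350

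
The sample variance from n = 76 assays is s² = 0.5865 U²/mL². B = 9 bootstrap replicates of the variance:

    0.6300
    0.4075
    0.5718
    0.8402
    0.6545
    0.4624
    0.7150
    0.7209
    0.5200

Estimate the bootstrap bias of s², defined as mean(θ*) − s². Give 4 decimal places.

mean(θ*) = (0.6300 + 0.4075 + 0.5718 + 0.8402 + 0.6545 + 0.4624 + 0.7150 + 0.7209 + 0.5200) / 9 = 0.61359
bias = 0.61359 − 0.5865

bias = +0.0271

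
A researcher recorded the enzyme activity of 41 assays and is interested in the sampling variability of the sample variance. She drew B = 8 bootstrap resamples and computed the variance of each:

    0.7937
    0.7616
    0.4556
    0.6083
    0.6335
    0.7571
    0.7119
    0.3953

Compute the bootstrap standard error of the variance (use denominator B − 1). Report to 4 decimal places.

Bootstrap SE is the standard deviation of the 8 replicate variances.
Mean of replicates: (0.7937 + 0.7616 + 0.4556 + 0.6083 + 0.6335 + 0.7571 + 0.7119 + 0.3953) / 8 = 5.11700 / 8 = 0.63962
Sum of squared deviations: (+0.15407)² + (+0.12198)² + (−0.18402)² + (−0.03133)² + (−0.00613)² + (+0.11747)² + (+0.07227)² + (−0.24433)² = 0.15222
Variance = 0.15222 / 7 = 0.02175
SE* = √0.02175

SE* = 0.1475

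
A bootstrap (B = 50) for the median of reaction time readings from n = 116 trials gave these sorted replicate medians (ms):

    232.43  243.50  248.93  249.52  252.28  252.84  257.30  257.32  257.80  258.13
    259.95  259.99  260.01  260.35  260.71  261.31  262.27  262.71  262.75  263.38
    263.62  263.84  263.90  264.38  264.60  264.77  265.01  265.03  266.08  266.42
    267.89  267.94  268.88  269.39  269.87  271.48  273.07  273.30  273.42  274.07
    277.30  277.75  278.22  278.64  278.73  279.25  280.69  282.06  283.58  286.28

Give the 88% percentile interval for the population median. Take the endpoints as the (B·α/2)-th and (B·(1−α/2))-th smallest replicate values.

(248.93, 280.69)

α = 0.12; lower rank = 50 × 0.060 = 3; upper rank = 50 × 0.940 = 47.
The 3rd smallest replicate is 248.93; the 47th is 280.69.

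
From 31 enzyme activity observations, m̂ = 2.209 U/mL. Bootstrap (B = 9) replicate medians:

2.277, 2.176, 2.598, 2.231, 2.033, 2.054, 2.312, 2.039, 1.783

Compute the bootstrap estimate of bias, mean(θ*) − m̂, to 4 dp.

bias = −0.0420

mean(θ*) = (2.277 + 2.176 + 2.598 + 2.231 + 2.033 + 2.054 + 2.312 + 2.039 + 1.783) / 9 = 2.16700
bias = 2.16700 − 2.209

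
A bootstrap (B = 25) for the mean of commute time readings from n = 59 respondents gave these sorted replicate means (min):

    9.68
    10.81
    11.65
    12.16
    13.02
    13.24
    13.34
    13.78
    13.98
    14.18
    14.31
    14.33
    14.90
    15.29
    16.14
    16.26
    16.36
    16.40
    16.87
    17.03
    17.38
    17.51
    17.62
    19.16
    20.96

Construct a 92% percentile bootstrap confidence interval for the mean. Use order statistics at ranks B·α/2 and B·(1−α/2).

(9.68, 19.16)

α = 0.08; lower rank = 25 × 0.040 = 1; upper rank = 25 × 0.960 = 24.
The 1st smallest replicate is 9.68; the 24th is 19.16.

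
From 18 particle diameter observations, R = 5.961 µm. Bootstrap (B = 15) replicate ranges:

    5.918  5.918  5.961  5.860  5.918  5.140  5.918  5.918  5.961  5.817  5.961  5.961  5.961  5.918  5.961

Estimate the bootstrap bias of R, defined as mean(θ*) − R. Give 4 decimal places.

bias = −0.0883

mean(θ*) = (5.918 + 5.918 + 5.961 + 5.860 + 5.918 + 5.140 + 5.918 + 5.918 + 5.961 + 5.817 + 5.961 + 5.961 + 5.961 + 5.918 + 5.961) / 15 = 5.87273
bias = 5.87273 − 5.961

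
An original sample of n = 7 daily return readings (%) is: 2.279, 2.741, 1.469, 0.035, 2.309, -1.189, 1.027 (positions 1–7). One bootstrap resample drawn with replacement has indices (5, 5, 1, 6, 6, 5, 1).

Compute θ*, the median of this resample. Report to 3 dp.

θ* = 2.279

Resample values: 2.309, 2.309, 2.279, -1.189, -1.189, 2.309, 2.279.
Sorted: -1.189, -1.189, 2.279, 2.279, 2.309, 2.309, 2.309
Median = middle value = 2.279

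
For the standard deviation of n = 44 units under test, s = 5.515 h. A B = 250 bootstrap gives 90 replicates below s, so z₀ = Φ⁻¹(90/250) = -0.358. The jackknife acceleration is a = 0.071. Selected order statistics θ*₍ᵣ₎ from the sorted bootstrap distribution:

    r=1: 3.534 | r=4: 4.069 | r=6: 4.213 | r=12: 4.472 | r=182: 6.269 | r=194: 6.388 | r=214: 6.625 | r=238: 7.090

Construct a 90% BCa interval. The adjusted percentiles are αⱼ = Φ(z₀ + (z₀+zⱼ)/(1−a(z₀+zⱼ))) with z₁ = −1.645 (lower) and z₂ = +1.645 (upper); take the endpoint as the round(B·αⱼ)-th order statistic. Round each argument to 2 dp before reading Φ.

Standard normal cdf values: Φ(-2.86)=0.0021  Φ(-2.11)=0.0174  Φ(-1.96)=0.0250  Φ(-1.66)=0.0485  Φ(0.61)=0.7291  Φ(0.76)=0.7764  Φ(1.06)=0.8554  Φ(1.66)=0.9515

Lower: z₀ + z₁ = -0.358 + (-1.645) = -2.003; 1 − a(z₀+z₁) = 1 − (0.071)(-2.003) = 1.1422; argument = -0.358 + (-2.003)/1.1422 = -2.1116 → -2.11.
α₁ = Φ(-2.11) = 0.0174; rank = round(250 × 0.0174) = 4; θ*₍4₎ = 4.069.
Upper: z₀ + z₂ = 1.287; 1 − a(z₀+z₂) = 0.9086; argument = 1.0584 → 1.06; α₂ = 0.8554; rank = 214; θ*₍214₎ = 6.625.

(4.069, 6.625)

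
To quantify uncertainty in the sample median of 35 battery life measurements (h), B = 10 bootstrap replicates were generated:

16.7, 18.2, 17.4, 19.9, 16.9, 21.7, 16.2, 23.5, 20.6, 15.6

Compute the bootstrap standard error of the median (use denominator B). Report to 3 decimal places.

Bootstrap SE is the standard deviation of the 10 replicate medians.
Mean of replicates: (16.7 + 18.2 + 17.4 + 19.9 + 16.9 + 21.7 + 16.2 + 23.5 + 20.6 + 15.6) / 10 = 186.7000 / 10 = 18.6700
Sum of squared deviations: (−1.9700)² + (−0.4700)² + (−1.2700)² + (+1.2300)² + (−1.7700)² + (+3.0300)² + (−2.4700)² + (+4.8300)² + (+1.9300)² + (−3.0700)² = 62.1210
Variance = 62.1210 / 10 = 6.2121
SE* = √6.2121

SE* = 2.492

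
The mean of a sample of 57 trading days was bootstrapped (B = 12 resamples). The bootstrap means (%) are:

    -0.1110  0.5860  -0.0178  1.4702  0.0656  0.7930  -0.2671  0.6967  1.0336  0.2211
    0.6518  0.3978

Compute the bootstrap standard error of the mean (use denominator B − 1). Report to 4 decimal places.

SE* = 0.5107

Bootstrap SE is the standard deviation of the 12 replicate means.
Mean of replicates: ((-0.1110) + 0.5860 + (-0.0178) + 1.4702 + 0.0656 + 0.7930 + (-0.2671) + 0.6967 + 1.0336 + 0.2211 + 0.6518 + 0.3978) / 12 = 5.51990 / 12 = 0.45999
Sum of squared deviations: (−0.57099)² + (+0.12601)² + (−0.47779)² + (+1.01021)² + (−0.39439)² + (+0.33301)² + (−0.72709)² + (+0.23671)² + (+0.57361)² + (−0.23889)² + (+0.19181)² + (−0.06219)² = 2.86860
Variance = 2.86860 / 11 = 0.26078
SE* = √0.26078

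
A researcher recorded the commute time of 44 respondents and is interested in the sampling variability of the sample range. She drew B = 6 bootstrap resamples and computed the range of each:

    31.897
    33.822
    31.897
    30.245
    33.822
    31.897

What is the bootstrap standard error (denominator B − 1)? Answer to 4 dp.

SE* = 1.3664

Bootstrap SE is the standard deviation of the 6 replicate ranges.
Mean of replicates: (31.897 + 33.822 + 31.897 + 30.245 + 33.822 + 31.897) / 6 = 193.58000 / 6 = 32.26333
Sum of squared deviations: (−0.36633)² + (+1.55867)² + (−0.36633)² + (−2.01833)² + (+1.55867)² + (−0.36633)² = 9.33515
Variance = 9.33515 / 5 = 1.86703
SE* = √1.86703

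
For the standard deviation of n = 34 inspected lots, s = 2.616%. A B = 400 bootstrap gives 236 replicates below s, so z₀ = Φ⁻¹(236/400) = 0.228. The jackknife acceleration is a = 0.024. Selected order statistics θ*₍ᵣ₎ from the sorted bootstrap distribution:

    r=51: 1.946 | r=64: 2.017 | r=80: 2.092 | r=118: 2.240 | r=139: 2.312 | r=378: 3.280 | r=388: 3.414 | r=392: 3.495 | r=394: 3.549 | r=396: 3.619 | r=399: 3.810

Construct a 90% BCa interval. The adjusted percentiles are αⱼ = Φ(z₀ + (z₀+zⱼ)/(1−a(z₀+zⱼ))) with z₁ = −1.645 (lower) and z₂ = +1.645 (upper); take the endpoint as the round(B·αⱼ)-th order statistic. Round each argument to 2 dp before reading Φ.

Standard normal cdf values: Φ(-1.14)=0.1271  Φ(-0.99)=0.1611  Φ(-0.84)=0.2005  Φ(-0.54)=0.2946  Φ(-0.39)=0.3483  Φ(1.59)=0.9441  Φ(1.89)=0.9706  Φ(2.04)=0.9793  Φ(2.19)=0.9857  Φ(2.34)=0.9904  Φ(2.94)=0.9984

Lower: z₀ + z₁ = 0.228 + (-1.645) = -1.417; 1 − a(z₀+z₁) = 1 − (0.024)(-1.417) = 1.0340; argument = 0.228 + (-1.417)/1.0340 = -1.1424 → -1.14.
α₁ = Φ(-1.14) = 0.1271; rank = round(400 × 0.1271) = 51; θ*₍51₎ = 1.946.
Upper: z₀ + z₂ = 1.873; 1 − a(z₀+z₂) = 0.9550; argument = 2.1892 → 2.19; α₂ = 0.9857; rank = 394; θ*₍394₎ = 3.549.

(1.946, 3.549)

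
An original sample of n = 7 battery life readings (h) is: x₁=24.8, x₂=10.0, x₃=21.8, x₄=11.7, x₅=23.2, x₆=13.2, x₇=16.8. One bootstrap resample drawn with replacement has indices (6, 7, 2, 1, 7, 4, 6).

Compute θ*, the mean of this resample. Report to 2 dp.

θ* = 15.21

Resample values: 13.2, 16.8, 10.0, 24.8, 16.8, 11.7, 13.2.
Mean = (13.2 + 16.8 + 10.0 + 24.8 + 16.8 + 11.7 + 13.2) / 7 = 106.50 / 7 = 15.21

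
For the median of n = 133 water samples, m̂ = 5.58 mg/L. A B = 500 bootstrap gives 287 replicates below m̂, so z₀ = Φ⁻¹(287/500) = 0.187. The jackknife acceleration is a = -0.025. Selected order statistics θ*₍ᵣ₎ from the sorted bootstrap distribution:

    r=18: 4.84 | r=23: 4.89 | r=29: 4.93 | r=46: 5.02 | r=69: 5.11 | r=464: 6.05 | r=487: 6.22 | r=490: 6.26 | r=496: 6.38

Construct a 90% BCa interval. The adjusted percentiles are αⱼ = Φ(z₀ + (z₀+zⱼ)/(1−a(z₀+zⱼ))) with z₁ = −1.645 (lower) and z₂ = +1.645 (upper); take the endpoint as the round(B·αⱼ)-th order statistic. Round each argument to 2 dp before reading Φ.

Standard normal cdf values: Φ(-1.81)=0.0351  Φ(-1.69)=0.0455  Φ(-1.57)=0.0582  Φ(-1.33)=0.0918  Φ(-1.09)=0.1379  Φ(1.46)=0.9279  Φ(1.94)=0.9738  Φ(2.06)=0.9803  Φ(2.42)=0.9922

(5.02, 6.22)

Lower: z₀ + z₁ = 0.187 + (-1.645) = -1.458; 1 − a(z₀+z₁) = 1 − (-0.025)(-1.458) = 0.9636; argument = 0.187 + (-1.458)/0.9636 = -1.3262 → -1.33.
α₁ = Φ(-1.33) = 0.0918; rank = round(500 × 0.0918) = 46; θ*₍46₎ = 5.02.
Upper: z₀ + z₂ = 1.832; 1 − a(z₀+z₂) = 1.0458; argument = 1.9388 → 1.94; α₂ = 0.9738; rank = 487; θ*₍487₎ = 6.22.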